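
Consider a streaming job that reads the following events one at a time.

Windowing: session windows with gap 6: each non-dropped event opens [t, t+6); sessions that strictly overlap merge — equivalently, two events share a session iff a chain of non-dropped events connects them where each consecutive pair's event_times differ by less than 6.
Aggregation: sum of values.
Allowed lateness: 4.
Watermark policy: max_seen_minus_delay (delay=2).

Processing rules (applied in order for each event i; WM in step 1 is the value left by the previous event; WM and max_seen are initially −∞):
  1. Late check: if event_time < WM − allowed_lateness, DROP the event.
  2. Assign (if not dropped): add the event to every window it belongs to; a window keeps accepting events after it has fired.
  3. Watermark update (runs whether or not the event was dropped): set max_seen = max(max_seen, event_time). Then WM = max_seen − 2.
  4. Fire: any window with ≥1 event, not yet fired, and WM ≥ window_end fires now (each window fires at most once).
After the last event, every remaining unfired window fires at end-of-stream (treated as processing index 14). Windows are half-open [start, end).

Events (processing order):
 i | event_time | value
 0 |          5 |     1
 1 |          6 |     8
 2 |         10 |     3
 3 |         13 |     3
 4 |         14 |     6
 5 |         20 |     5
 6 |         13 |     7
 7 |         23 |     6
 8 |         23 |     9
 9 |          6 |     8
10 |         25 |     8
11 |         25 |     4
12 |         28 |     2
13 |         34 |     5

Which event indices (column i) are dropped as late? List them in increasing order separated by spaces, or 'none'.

6 9

i=0 t=5 v=1: → [5,11); WM=3
i=1 t=6 v=8: → [5,12); WM=4
i=2 t=10 v=3: → [5,16); WM=8
i=3 t=13 v=3: → [5,19); WM=11
i=4 t=14 v=6: → [5,20); WM=12
i=5 t=20 v=5: → [20,26); WM=18
i=6 t=13 v=7: DROP (t<18-4); WM=18
i=7 t=23 v=6: → [20,29); WM=21
i=8 t=23 v=9: → [20,29); WM=21
i=9 t=6 v=8: DROP (t<21-4); WM=21
i=10 t=25 v=8: → [20,31); WM=23
i=11 t=25 v=4: → [20,31); WM=23
i=12 t=28 v=2: → [20,34); WM=26
i=13 t=34 v=5: → [34,40); WM=32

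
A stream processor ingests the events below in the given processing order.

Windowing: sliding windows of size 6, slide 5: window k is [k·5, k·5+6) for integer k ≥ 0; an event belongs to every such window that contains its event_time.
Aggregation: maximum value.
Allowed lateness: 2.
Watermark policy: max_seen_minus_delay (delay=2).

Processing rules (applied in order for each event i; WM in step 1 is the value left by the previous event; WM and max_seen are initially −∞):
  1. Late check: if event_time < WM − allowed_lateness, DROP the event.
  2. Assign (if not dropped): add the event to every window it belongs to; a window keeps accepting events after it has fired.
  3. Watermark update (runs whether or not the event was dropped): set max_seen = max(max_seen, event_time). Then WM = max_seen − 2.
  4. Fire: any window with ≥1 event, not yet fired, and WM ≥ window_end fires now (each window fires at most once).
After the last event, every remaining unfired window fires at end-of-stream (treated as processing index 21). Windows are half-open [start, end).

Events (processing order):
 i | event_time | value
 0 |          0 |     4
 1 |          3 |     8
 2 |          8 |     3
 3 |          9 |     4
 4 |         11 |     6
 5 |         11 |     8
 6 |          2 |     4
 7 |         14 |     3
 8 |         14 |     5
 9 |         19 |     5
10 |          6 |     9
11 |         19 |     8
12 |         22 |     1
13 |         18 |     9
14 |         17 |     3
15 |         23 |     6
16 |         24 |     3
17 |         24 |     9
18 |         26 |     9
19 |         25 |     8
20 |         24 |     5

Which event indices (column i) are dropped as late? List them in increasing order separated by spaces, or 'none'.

6 10 14

i=0 t=0 v=4: → [0,6); WM=-2
i=1 t=3 v=8: → [0,6); WM=1
i=2 t=8 v=3: → [5,11); WM=6; [0,6) fires=8
i=3 t=9 v=4: → [5,11); WM=7
i=4 t=11 v=6: → [10,16); WM=9
i=5 t=11 v=8: → [10,16); WM=9
i=6 t=2 v=4: DROP (t<9-2); WM=9
i=7 t=14 v=3: → [10,16); WM=12; [5,11) fires=4
i=8 t=14 v=5: → [10,16); WM=12
i=9 t=19 v=5: → [15,21); WM=17; [10,16) fires=8
i=10 t=6 v=9: DROP (t<17-2); WM=17
i=11 t=19 v=8: → [15,21); WM=17
i=12 t=22 v=1: → [20,26); WM=20
i=13 t=18 v=9: → [15,21); WM=20
i=14 t=17 v=3: DROP (t<20-2); WM=20
i=15 t=23 v=6: → [20,26); WM=21; [15,21) fires=9
i=16 t=24 v=3: → [20,26); WM=22
i=17 t=24 v=9: → [20,26); WM=22
i=18 t=26 v=9: → [25,31); WM=24
i=19 t=25 v=8: → [25,31),[20,26); WM=24
i=20 t=24 v=5: → [20,26); WM=24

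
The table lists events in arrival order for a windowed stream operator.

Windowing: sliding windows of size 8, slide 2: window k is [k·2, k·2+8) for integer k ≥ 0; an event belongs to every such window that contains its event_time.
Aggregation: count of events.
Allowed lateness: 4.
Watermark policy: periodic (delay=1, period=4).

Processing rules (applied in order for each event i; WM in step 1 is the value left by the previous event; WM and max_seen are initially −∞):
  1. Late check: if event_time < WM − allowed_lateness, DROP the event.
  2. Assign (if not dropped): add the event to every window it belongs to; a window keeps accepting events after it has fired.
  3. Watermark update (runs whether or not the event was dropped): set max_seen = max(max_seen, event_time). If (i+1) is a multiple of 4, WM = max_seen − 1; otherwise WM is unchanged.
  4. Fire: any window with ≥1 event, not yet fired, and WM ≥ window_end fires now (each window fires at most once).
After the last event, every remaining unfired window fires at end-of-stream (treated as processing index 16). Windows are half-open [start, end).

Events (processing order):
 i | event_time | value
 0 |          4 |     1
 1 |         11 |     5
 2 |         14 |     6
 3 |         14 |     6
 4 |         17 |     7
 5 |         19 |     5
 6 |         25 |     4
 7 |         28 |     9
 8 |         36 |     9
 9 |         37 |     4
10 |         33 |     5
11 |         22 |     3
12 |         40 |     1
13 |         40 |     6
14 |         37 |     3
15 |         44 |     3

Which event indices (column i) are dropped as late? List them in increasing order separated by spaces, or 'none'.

i=0 t=4 v=1: → [4,12),[2,10),[0,8); WM=−∞
i=1 t=11 v=5: → [10,18),[8,16),[6,14),[4,12); WM=−∞
i=2 t=14 v=6: → [14,22),[12,20),[10,18),[8,16); WM=−∞
i=3 t=14 v=6: → [14,22),[12,20),[10,18),[8,16); WM=13; [0,8) fires=1 [2,10) fires=1 [4,12) fires=2
i=4 t=17 v=7: → [16,24),[14,22),[12,20),[10,18); WM=13
i=5 t=19 v=5: → [18,26),[16,24),[14,22),[12,20); WM=13
i=6 t=25 v=4: → [24,32),[22,30),[20,28),[18,26); WM=13
i=7 t=28 v=9: → [28,36),[26,34),[24,32),[22,30); WM=27; [6,14) fires=1 [8,16) fires=3 [10,18) fires=4 [12,20) fires=4 [14,22) fires=4 [16,24) fires=2 [18,26) fires=2
i=8 t=36 v=9: → [36,44),[34,42),[32,40),[30,38); WM=27
i=9 t=37 v=4: → [36,44),[34,42),[32,40),[30,38); WM=27
i=10 t=33 v=5: → [32,40),[30,38),[28,36),[26,34); WM=27
i=11 t=22 v=3: DROP (t<27-4); WM=36; [20,28) fires=1 [22,30) fires=2 [24,32) fires=2 [26,34) fires=2 [28,36) fires=2
i=12 t=40 v=1: → [40,48),[38,46),[36,44),[34,42); WM=36
i=13 t=40 v=6: → [40,48),[38,46),[36,44),[34,42); WM=36
i=14 t=37 v=3: → [36,44),[34,42),[32,40),[30,38); WM=36
i=15 t=44 v=3: → [44,52),[42,50),[40,48),[38,46); WM=43; [30,38) fires=4 [32,40) fires=4 [34,42) fires=5

11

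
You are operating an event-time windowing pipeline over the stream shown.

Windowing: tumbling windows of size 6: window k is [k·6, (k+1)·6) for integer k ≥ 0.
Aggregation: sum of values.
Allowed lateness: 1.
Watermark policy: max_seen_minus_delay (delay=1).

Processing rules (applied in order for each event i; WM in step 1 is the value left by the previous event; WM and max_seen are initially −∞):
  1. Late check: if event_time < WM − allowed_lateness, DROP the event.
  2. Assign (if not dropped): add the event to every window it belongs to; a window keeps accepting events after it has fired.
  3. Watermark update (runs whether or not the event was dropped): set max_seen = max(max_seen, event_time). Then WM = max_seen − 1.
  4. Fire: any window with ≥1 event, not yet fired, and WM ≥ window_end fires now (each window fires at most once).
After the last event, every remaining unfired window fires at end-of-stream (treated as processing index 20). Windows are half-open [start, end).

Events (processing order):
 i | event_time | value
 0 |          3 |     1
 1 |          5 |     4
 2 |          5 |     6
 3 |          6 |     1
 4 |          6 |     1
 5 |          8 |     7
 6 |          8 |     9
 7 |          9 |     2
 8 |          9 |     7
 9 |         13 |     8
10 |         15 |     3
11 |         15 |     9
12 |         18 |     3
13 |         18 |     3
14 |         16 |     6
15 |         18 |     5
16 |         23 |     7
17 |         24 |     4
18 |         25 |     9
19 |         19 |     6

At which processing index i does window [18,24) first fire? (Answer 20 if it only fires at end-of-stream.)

i=0 t=3 v=1: → [0,6); WM=2
i=1 t=5 v=4: → [0,6); WM=4
i=2 t=5 v=6: → [0,6); WM=4
i=3 t=6 v=1: → [6,12); WM=5
i=4 t=6 v=1: → [6,12); WM=5
i=5 t=8 v=7: → [6,12); WM=7; [0,6) fires=11
i=6 t=8 v=9: → [6,12); WM=7
i=7 t=9 v=2: → [6,12); WM=8
i=8 t=9 v=7: → [6,12); WM=8
i=9 t=13 v=8: → [12,18); WM=12; [6,12) fires=27
i=10 t=15 v=3: → [12,18); WM=14
i=11 t=15 v=9: → [12,18); WM=14
i=12 t=18 v=3: → [18,24); WM=17
i=13 t=18 v=3: → [18,24); WM=17
i=14 t=16 v=6: → [12,18); WM=17
i=15 t=18 v=5: → [18,24); WM=17
i=16 t=23 v=7: → [18,24); WM=22; [12,18) fires=26
i=17 t=24 v=4: → [24,30); WM=23
i=18 t=25 v=9: → [24,30); WM=24; [18,24) fires=18
i=19 t=19 v=6: DROP (t<24-1); WM=24

18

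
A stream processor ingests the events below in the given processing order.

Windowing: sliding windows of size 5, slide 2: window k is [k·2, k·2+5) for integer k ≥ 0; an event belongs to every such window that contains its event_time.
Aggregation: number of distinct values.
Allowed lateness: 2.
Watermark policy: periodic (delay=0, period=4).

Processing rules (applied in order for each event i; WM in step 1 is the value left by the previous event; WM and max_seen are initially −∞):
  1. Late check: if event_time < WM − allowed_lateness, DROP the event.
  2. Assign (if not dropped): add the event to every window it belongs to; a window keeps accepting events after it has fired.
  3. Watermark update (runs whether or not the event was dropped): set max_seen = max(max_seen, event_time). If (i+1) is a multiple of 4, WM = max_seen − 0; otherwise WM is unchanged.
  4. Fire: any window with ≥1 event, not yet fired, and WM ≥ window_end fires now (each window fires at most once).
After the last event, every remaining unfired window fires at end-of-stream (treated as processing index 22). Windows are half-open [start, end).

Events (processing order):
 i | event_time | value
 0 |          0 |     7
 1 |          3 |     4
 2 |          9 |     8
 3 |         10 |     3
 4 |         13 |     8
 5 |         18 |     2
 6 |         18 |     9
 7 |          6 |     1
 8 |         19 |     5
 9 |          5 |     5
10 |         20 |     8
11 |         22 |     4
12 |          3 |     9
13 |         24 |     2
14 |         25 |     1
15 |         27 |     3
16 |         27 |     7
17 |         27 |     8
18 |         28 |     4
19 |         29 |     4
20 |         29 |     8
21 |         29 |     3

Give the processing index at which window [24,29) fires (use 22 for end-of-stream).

19

i=0 t=0 v=7: → [0,5); WM=−∞
i=1 t=3 v=4: → [2,7),[0,5); WM=−∞
i=2 t=9 v=8: → [8,13),[6,11); WM=−∞
i=3 t=10 v=3: → [10,15),[8,13),[6,11); WM=10; [0,5) fires=2 [2,7) fires=1
i=4 t=13 v=8: → [12,17),[10,15); WM=10
i=5 t=18 v=2: → [18,23),[16,21),[14,19); WM=10
i=6 t=18 v=9: → [18,23),[16,21),[14,19); WM=10
i=7 t=6 v=1: DROP (t<10-2); WM=18; [6,11) fires=2 [8,13) fires=2 [10,15) fires=2 [12,17) fires=1
i=8 t=19 v=5: → [18,23),[16,21); WM=18
i=9 t=5 v=5: DROP (t<18-2); WM=18
i=10 t=20 v=8: → [20,25),[18,23),[16,21); WM=18
i=11 t=22 v=4: → [22,27),[20,25),[18,23); WM=22; [14,19) fires=2 [16,21) fires=4
i=12 t=3 v=9: DROP (t<22-2); WM=22
i=13 t=24 v=2: → [24,29),[22,27),[20,25); WM=22
i=14 t=25 v=1: → [24,29),[22,27); WM=22
i=15 t=27 v=3: → [26,31),[24,29); WM=27; [18,23) fires=5 [20,25) fires=3 [22,27) fires=3
i=16 t=27 v=7: → [26,31),[24,29); WM=27
i=17 t=27 v=8: → [26,31),[24,29); WM=27
i=18 t=28 v=4: → [28,33),[26,31),[24,29); WM=27
i=19 t=29 v=4: → [28,33),[26,31); WM=29; [24,29) fires=6
i=20 t=29 v=8: → [28,33),[26,31); WM=29
i=21 t=29 v=3: → [28,33),[26,31); WM=29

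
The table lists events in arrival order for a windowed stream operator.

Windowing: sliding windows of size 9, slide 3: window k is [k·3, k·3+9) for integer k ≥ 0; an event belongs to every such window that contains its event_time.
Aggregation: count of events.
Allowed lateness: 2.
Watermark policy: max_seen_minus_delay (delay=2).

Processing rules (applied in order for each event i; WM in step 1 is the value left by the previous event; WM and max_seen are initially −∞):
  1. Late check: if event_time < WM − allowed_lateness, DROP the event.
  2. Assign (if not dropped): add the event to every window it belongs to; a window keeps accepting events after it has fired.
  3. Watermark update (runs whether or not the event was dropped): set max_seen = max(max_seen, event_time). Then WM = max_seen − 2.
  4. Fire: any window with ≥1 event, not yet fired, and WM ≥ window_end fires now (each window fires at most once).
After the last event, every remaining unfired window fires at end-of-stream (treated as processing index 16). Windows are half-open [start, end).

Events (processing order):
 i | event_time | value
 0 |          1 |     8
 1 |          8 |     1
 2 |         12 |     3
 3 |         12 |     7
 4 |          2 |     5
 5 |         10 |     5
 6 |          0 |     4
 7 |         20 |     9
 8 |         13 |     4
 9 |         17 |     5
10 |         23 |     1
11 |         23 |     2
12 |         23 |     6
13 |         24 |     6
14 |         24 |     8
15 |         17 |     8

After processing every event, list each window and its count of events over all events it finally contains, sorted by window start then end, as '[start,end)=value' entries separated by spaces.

i=0 t=1 v=8: → [0,9); WM=-1
i=1 t=8 v=1: → [6,15),[3,12),[0,9); WM=6
i=2 t=12 v=3: → [12,21),[9,18),[6,15); WM=10; [0,9) fires=2
i=3 t=12 v=7: → [12,21),[9,18),[6,15); WM=10
i=4 t=2 v=5: DROP (t<10-2); WM=10
i=5 t=10 v=5: → [9,18),[6,15),[3,12); WM=10
i=6 t=0 v=4: DROP (t<10-2); WM=10
i=7 t=20 v=9: → [18,27),[15,24),[12,21); WM=18; [3,12) fires=2 [6,15) fires=4 [9,18) fires=3
i=8 t=13 v=4: DROP (t<18-2); WM=18
i=9 t=17 v=5: → [15,24),[12,21),[9,18); WM=18
i=10 t=23 v=1: → [21,30),[18,27),[15,24); WM=21; [12,21) fires=4
i=11 t=23 v=2: → [21,30),[18,27),[15,24); WM=21
i=12 t=23 v=6: → [21,30),[18,27),[15,24); WM=21
i=13 t=24 v=6: → [24,33),[21,30),[18,27); WM=22
i=14 t=24 v=8: → [24,33),[21,30),[18,27); WM=22
i=15 t=17 v=8: DROP (t<22-2); WM=22

[0,9)=2 [3,12)=2 [6,15)=4 [9,18)=4 [12,21)=4 [15,24)=5 [18,27)=6 [21,30)=5 [24,33)=2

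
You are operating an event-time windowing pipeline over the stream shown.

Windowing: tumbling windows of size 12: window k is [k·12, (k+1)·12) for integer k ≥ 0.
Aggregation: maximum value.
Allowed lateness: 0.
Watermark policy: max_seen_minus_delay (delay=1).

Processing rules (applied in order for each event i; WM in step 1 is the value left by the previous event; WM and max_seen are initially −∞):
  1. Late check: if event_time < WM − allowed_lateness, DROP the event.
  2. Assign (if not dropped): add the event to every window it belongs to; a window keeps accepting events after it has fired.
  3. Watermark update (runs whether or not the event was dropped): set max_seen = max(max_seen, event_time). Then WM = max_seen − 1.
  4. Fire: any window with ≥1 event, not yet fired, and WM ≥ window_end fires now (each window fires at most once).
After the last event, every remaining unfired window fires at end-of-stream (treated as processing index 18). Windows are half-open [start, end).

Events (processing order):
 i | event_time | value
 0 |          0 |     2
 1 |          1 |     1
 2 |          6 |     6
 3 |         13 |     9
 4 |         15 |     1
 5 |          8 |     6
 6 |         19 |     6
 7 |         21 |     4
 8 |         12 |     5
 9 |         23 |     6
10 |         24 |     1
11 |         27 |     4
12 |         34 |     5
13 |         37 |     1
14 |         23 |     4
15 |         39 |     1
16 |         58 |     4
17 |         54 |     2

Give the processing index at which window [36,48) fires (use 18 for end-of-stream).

16

i=0 t=0 v=2: → [0,12); WM=-1
i=1 t=1 v=1: → [0,12); WM=0
i=2 t=6 v=6: → [0,12); WM=5
i=3 t=13 v=9: → [12,24); WM=12; [0,12) fires=6
i=4 t=15 v=1: → [12,24); WM=14
i=5 t=8 v=6: DROP (t<14-0); WM=14
i=6 t=19 v=6: → [12,24); WM=18
i=7 t=21 v=4: → [12,24); WM=20
i=8 t=12 v=5: DROP (t<20-0); WM=20
i=9 t=23 v=6: → [12,24); WM=22
i=10 t=24 v=1: → [24,36); WM=23
i=11 t=27 v=4: → [24,36); WM=26; [12,24) fires=9
i=12 t=34 v=5: → [24,36); WM=33
i=13 t=37 v=1: → [36,48); WM=36; [24,36) fires=5
i=14 t=23 v=4: DROP (t<36-0); WM=36
i=15 t=39 v=1: → [36,48); WM=38
i=16 t=58 v=4: → [48,60); WM=57; [36,48) fires=1
i=17 t=54 v=2: DROP (t<57-0); WM=57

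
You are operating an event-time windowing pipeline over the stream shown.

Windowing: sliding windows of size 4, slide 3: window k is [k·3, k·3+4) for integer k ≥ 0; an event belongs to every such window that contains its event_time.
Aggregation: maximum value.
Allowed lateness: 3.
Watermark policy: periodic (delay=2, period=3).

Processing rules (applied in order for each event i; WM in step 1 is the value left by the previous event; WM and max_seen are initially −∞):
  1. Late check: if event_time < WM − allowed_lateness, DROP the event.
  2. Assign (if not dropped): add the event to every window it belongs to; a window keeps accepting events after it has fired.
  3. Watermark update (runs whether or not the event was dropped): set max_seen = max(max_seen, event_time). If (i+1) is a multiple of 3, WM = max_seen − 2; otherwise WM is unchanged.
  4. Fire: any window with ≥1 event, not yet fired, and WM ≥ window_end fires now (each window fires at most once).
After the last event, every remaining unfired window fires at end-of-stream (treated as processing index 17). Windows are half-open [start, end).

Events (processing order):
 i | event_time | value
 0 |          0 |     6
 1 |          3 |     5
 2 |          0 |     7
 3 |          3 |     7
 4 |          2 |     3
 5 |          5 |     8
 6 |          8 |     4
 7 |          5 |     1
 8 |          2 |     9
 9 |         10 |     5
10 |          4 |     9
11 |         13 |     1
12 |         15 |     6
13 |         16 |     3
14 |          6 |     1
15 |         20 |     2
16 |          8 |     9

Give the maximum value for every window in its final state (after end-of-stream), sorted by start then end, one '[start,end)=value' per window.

[0,4)=9 [3,7)=9 [6,10)=4 [9,13)=5 [12,16)=6 [15,19)=6 [18,22)=2

i=0 t=0 v=6: → [0,4); WM=−∞
i=1 t=3 v=5: → [3,7),[0,4); WM=−∞
i=2 t=0 v=7: → [0,4); WM=1
i=3 t=3 v=7: → [3,7),[0,4); WM=1
i=4 t=2 v=3: → [0,4); WM=1
i=5 t=5 v=8: → [3,7); WM=3
i=6 t=8 v=4: → [6,10); WM=3
i=7 t=5 v=1: → [3,7); WM=3
i=8 t=2 v=9: → [0,4); WM=6; [0,4) fires=9
i=9 t=10 v=5: → [9,13); WM=6
i=10 t=4 v=9: → [3,7); WM=6
i=11 t=13 v=1: → [12,16); WM=11; [3,7) fires=9 [6,10) fires=4
i=12 t=15 v=6: → [15,19),[12,16); WM=11
i=13 t=16 v=3: → [15,19); WM=11
i=14 t=6 v=1: DROP (t<11-3); WM=14; [9,13) fires=5
i=15 t=20 v=2: → [18,22); WM=14
i=16 t=8 v=9: DROP (t<14-3); WM=14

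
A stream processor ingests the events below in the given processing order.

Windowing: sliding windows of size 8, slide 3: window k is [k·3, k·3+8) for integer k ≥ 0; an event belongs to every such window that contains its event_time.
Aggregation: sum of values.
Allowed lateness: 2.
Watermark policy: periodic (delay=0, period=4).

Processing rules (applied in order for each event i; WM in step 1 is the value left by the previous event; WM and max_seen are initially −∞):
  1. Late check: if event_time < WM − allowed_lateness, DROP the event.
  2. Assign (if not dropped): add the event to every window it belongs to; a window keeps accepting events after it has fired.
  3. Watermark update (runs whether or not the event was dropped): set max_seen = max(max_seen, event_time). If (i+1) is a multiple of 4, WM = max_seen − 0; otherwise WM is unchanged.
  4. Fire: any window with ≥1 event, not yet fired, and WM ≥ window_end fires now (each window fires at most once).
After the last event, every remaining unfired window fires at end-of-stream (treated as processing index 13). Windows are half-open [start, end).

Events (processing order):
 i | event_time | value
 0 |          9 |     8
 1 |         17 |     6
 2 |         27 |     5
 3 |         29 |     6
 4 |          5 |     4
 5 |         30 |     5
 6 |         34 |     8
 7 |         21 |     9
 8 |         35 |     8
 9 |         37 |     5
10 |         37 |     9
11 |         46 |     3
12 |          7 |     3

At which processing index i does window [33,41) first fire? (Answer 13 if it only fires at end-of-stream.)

i=0 t=9 v=8: → [9,17),[6,14),[3,11); WM=−∞
i=1 t=17 v=6: → [15,23),[12,20); WM=−∞
i=2 t=27 v=5: → [27,35),[24,32),[21,29); WM=−∞
i=3 t=29 v=6: → [27,35),[24,32); WM=29; [3,11) fires=8 [6,14) fires=8 [9,17) fires=8 [12,20) fires=6 [15,23) fires=6 [21,29) fires=5
i=4 t=5 v=4: DROP (t<29-2); WM=29
i=5 t=30 v=5: → [30,38),[27,35),[24,32); WM=29
i=6 t=34 v=8: → [33,41),[30,38),[27,35); WM=29
i=7 t=21 v=9: DROP (t<29-2); WM=34; [24,32) fires=16
i=8 t=35 v=8: → [33,41),[30,38); WM=34
i=9 t=37 v=5: → [36,44),[33,41),[30,38); WM=34
i=10 t=37 v=9: → [36,44),[33,41),[30,38); WM=34
i=11 t=46 v=3: → [45,53),[42,50),[39,47); WM=46; [27,35) fires=24 [30,38) fires=35 [33,41) fires=30 [36,44) fires=14
i=12 t=7 v=3: DROP (t<46-2); WM=46

11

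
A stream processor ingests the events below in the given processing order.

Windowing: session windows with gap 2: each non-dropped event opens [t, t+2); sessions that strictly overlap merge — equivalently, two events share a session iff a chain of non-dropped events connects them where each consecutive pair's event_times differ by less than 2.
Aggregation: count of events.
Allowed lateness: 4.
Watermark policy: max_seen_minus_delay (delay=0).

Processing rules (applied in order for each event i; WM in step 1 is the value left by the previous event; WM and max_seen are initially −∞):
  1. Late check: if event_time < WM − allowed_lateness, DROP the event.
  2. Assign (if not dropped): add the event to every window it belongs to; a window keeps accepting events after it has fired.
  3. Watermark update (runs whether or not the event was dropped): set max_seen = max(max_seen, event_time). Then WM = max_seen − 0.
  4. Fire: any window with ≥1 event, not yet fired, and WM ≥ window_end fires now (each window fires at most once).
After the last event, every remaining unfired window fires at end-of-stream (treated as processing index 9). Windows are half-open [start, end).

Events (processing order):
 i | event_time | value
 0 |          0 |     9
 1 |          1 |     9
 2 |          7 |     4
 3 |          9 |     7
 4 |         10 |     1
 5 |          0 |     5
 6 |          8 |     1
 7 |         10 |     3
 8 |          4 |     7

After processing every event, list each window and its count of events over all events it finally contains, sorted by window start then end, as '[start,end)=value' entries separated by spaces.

[0,3)=2 [7,12)=5

i=0 t=0 v=9: → [0,2); WM=0
i=1 t=1 v=9: → [0,3); WM=1
i=2 t=7 v=4: → [7,9); WM=7
i=3 t=9 v=7: → [9,11); WM=9
i=4 t=10 v=1: → [9,12); WM=10
i=5 t=0 v=5: DROP (t<10-4); WM=10
i=6 t=8 v=1: → [7,12); WM=10
i=7 t=10 v=3: → [7,12); WM=10
i=8 t=4 v=7: DROP (t<10-4); WM=10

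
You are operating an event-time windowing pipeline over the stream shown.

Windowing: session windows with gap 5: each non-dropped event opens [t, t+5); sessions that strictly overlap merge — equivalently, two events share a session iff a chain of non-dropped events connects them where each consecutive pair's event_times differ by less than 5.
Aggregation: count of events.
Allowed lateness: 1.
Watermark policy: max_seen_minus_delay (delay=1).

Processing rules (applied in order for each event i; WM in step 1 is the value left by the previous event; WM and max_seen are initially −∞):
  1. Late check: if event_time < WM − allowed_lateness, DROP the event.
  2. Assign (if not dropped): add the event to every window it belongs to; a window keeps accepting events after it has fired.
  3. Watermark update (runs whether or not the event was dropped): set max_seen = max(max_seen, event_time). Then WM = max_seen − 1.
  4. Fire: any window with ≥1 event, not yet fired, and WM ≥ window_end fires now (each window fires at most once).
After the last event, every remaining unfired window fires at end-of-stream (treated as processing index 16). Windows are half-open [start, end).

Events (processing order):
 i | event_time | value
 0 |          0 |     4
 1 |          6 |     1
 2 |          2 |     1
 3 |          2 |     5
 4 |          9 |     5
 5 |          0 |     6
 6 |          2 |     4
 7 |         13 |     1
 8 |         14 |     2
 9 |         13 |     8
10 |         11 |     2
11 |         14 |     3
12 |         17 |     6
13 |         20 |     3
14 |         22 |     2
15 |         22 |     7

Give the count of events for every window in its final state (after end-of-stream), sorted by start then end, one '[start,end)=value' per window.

[0,5)=1 [6,27)=10

i=0 t=0 v=4: → [0,5); WM=-1
i=1 t=6 v=1: → [6,11); WM=5
i=2 t=2 v=1: DROP (t<5-1); WM=5
i=3 t=2 v=5: DROP (t<5-1); WM=5
i=4 t=9 v=5: → [6,14); WM=8
i=5 t=0 v=6: DROP (t<8-1); WM=8
i=6 t=2 v=4: DROP (t<8-1); WM=8
i=7 t=13 v=1: → [6,18); WM=12
i=8 t=14 v=2: → [6,19); WM=13
i=9 t=13 v=8: → [6,19); WM=13
i=10 t=11 v=2: DROP (t<13-1); WM=13
i=11 t=14 v=3: → [6,19); WM=13
i=12 t=17 v=6: → [6,22); WM=16
i=13 t=20 v=3: → [6,25); WM=19
i=14 t=22 v=2: → [6,27); WM=21
i=15 t=22 v=7: → [6,27); WM=21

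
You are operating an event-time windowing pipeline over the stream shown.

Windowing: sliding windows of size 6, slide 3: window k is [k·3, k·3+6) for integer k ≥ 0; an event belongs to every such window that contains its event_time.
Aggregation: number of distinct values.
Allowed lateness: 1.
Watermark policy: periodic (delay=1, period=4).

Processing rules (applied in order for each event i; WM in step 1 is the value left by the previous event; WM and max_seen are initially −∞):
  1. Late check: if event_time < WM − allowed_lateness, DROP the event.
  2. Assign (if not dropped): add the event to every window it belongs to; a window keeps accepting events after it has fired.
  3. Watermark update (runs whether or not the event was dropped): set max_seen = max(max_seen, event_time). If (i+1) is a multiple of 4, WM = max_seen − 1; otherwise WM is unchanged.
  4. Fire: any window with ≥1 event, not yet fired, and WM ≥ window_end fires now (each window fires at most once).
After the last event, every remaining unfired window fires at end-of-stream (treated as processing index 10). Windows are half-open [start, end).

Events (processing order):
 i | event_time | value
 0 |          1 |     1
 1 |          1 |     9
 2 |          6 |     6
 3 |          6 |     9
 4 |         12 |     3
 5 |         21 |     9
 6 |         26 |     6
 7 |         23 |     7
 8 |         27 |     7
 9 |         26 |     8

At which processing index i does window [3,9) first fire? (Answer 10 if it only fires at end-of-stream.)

7

i=0 t=1 v=1: → [0,6); WM=−∞
i=1 t=1 v=9: → [0,6); WM=−∞
i=2 t=6 v=6: → [6,12),[3,9); WM=−∞
i=3 t=6 v=9: → [6,12),[3,9); WM=5
i=4 t=12 v=3: → [12,18),[9,15); WM=5
i=5 t=21 v=9: → [21,27),[18,24); WM=5
i=6 t=26 v=6: → [24,30),[21,27); WM=5
i=7 t=23 v=7: → [21,27),[18,24); WM=25; [0,6) fires=2 [3,9) fires=2 [6,12) fires=2 [9,15) fires=1 [12,18) fires=1 [18,24) fires=2
i=8 t=27 v=7: → [27,33),[24,30); WM=25
i=9 t=26 v=8: → [24,30),[21,27); WM=25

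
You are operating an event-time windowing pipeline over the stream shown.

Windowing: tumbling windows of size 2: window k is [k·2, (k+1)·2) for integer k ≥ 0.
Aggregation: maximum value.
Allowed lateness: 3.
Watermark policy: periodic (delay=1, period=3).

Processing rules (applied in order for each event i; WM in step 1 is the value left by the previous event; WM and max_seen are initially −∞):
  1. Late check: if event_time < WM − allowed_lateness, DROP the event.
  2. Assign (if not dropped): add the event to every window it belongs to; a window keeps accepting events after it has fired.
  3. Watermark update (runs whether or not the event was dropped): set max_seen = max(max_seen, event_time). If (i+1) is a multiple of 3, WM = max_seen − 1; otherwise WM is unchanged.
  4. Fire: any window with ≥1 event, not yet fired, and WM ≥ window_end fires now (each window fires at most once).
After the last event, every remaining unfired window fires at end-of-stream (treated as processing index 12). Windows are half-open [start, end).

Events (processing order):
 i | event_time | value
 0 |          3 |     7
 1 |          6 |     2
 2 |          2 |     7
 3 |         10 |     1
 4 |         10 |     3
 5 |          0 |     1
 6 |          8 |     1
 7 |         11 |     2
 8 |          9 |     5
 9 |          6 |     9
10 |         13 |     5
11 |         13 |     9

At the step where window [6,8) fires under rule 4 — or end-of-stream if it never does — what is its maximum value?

2

i=0 t=3 v=7: → [2,4); WM=−∞
i=1 t=6 v=2: → [6,8); WM=−∞
i=2 t=2 v=7: → [2,4); WM=5; [2,4) fires=7
i=3 t=10 v=1: → [10,12); WM=5
i=4 t=10 v=3: → [10,12); WM=5
i=5 t=0 v=1: DROP (t<5-3); WM=9; [6,8) fires=2
i=6 t=8 v=1: → [8,10); WM=9
i=7 t=11 v=2: → [10,12); WM=9
i=8 t=9 v=5: → [8,10); WM=10; [8,10) fires=5
i=9 t=6 v=9: DROP (t<10-3); WM=10
i=10 t=13 v=5: → [12,14); WM=10
i=11 t=13 v=9: → [12,14); WM=12; [10,12) fires=3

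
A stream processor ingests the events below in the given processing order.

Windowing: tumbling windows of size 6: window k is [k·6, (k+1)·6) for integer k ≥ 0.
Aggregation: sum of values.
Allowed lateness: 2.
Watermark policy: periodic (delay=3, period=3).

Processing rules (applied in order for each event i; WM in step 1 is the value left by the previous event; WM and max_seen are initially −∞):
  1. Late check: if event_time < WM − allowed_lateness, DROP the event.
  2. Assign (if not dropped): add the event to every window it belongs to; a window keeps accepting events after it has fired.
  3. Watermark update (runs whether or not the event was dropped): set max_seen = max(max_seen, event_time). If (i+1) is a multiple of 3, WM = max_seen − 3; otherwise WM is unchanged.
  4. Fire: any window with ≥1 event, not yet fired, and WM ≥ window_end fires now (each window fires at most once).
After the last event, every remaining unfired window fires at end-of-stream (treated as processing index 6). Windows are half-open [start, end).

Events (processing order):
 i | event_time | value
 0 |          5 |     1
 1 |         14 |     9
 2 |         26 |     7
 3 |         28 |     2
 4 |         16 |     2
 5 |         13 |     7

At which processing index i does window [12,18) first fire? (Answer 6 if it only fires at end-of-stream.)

2

i=0 t=5 v=1: → [0,6); WM=−∞
i=1 t=14 v=9: → [12,18); WM=−∞
i=2 t=26 v=7: → [24,30); WM=23; [0,6) fires=1 [12,18) fires=9
i=3 t=28 v=2: → [24,30); WM=23
i=4 t=16 v=2: DROP (t<23-2); WM=23
i=5 t=13 v=7: DROP (t<23-2); WM=25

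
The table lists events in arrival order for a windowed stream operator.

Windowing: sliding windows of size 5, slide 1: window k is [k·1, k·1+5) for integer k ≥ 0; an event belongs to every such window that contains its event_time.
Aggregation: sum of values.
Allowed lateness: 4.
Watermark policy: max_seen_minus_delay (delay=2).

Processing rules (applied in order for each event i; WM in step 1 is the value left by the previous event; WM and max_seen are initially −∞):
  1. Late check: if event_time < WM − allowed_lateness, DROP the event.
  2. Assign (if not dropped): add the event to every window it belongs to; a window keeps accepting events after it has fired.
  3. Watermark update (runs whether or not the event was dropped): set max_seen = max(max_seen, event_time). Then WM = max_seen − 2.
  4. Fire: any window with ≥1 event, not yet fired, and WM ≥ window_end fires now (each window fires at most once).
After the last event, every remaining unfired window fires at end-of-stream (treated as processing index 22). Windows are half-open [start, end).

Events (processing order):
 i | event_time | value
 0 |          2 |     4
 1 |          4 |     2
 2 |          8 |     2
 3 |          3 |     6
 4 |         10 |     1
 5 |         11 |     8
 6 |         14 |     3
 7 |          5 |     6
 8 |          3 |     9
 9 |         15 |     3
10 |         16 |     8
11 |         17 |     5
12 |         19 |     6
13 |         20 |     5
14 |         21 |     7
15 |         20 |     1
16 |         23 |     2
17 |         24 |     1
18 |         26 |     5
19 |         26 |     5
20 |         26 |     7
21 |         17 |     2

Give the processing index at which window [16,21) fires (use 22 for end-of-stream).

16

i=0 t=2 v=4: → [2,7),[1,6),[0,5); WM=0
i=1 t=4 v=2: → [4,9),[3,8),[2,7),[1,6),[0,5); WM=2
i=2 t=8 v=2: → [8,13),[7,12),[6,11),[5,10),[4,9); WM=6; [0,5) fires=6 [1,6) fires=6
i=3 t=3 v=6: → [3,8),[2,7),[1,6),[0,5); WM=6
i=4 t=10 v=1: → [10,15),[9,14),[8,13),[7,12),[6,11); WM=8; [2,7) fires=12 [3,8) fires=8
i=5 t=11 v=8: → [11,16),[10,15),[9,14),[8,13),[7,12); WM=9; [4,9) fires=4
i=6 t=14 v=3: → [14,19),[13,18),[12,17),[11,16),[10,15); WM=12; [5,10) fires=2 [6,11) fires=3 [7,12) fires=11
i=7 t=5 v=6: DROP (t<12-4); WM=12
i=8 t=3 v=9: DROP (t<12-4); WM=12
i=9 t=15 v=3: → [15,20),[14,19),[13,18),[12,17),[11,16); WM=13; [8,13) fires=11
i=10 t=16 v=8: → [16,21),[15,20),[14,19),[13,18),[12,17); WM=14; [9,14) fires=9
i=11 t=17 v=5: → [17,22),[16,21),[15,20),[14,19),[13,18); WM=15; [10,15) fires=12
i=12 t=19 v=6: → [19,24),[18,23),[17,22),[16,21),[15,20); WM=17; [11,16) fires=14 [12,17) fires=14
i=13 t=20 v=5: → [20,25),[19,24),[18,23),[17,22),[16,21); WM=18; [13,18) fires=19
i=14 t=21 v=7: → [21,26),[20,25),[19,24),[18,23),[17,22); WM=19; [14,19) fires=19
i=15 t=20 v=1: → [20,25),[19,24),[18,23),[17,22),[16,21); WM=19
i=16 t=23 v=2: → [23,28),[22,27),[21,26),[20,25),[19,24); WM=21; [15,20) fires=22 [16,21) fires=25
i=17 t=24 v=1: → [24,29),[23,28),[22,27),[21,26),[20,25); WM=22; [17,22) fires=24
i=18 t=26 v=5: → [26,31),[25,30),[24,29),[23,28),[22,27); WM=24; [18,23) fires=19 [19,24) fires=21
i=19 t=26 v=5: → [26,31),[25,30),[24,29),[23,28),[22,27); WM=24
i=20 t=26 v=7: → [26,31),[25,30),[24,29),[23,28),[22,27); WM=24
i=21 t=17 v=2: DROP (t<24-4); WM=24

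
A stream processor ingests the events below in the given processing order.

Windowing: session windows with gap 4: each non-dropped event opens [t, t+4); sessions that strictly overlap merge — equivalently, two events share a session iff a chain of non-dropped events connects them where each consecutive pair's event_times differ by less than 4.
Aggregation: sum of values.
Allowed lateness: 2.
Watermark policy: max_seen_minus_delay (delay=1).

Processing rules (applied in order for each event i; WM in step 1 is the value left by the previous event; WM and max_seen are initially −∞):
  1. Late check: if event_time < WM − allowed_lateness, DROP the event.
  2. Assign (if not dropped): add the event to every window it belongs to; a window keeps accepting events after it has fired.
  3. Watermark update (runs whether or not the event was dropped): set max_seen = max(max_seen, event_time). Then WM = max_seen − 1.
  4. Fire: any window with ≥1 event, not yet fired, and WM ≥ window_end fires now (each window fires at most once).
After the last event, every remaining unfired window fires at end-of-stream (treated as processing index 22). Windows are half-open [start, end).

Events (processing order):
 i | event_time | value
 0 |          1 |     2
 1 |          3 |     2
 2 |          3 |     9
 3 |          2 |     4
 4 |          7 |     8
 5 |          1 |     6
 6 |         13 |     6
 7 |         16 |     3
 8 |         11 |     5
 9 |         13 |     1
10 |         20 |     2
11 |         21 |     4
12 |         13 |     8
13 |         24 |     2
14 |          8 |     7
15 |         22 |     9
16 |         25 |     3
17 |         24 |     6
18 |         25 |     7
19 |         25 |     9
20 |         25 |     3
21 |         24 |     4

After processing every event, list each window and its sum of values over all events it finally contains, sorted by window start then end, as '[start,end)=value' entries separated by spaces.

i=0 t=1 v=2: → [1,5); WM=0
i=1 t=3 v=2: → [1,7); WM=2
i=2 t=3 v=9: → [1,7); WM=2
i=3 t=2 v=4: → [1,7); WM=2
i=4 t=7 v=8: → [7,11); WM=6
i=5 t=1 v=6: DROP (t<6-2); WM=6
i=6 t=13 v=6: → [13,17); WM=12
i=7 t=16 v=3: → [13,20); WM=15
i=8 t=11 v=5: DROP (t<15-2); WM=15
i=9 t=13 v=1: → [13,20); WM=15
i=10 t=20 v=2: → [20,24); WM=19
i=11 t=21 v=4: → [20,25); WM=20
i=12 t=13 v=8: DROP (t<20-2); WM=20
i=13 t=24 v=2: → [20,28); WM=23
i=14 t=8 v=7: DROP (t<23-2); WM=23
i=15 t=22 v=9: → [20,28); WM=23
i=16 t=25 v=3: → [20,29); WM=24
i=17 t=24 v=6: → [20,29); WM=24
i=18 t=25 v=7: → [20,29); WM=24
i=19 t=25 v=9: → [20,29); WM=24
i=20 t=25 v=3: → [20,29); WM=24
i=21 t=24 v=4: → [20,29); WM=24

[1,7)=17 [7,11)=8 [13,20)=10 [20,29)=49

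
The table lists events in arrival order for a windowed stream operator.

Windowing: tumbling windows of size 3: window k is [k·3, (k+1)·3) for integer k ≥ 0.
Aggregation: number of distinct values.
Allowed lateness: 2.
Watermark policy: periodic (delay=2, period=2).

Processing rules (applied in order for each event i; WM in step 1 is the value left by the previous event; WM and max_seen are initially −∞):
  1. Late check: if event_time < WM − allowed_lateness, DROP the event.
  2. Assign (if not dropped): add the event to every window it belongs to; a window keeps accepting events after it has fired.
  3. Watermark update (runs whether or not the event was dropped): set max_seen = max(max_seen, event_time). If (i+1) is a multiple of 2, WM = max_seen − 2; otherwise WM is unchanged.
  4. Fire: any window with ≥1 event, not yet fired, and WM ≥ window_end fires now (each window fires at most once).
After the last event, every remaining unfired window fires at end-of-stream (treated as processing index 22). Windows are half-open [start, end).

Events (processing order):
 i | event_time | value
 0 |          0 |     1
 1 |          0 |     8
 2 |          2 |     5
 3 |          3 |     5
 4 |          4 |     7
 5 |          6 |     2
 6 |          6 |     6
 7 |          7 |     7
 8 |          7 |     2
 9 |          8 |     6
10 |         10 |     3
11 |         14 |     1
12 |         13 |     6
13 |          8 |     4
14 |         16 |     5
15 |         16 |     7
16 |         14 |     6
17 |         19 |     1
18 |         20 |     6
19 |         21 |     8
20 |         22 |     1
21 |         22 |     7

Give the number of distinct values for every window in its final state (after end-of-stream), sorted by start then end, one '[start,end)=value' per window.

i=0 t=0 v=1: → [0,3); WM=−∞
i=1 t=0 v=8: → [0,3); WM=-2
i=2 t=2 v=5: → [0,3); WM=-2
i=3 t=3 v=5: → [3,6); WM=1
i=4 t=4 v=7: → [3,6); WM=1
i=5 t=6 v=2: → [6,9); WM=4; [0,3) fires=3
i=6 t=6 v=6: → [6,9); WM=4
i=7 t=7 v=7: → [6,9); WM=5
i=8 t=7 v=2: → [6,9); WM=5
i=9 t=8 v=6: → [6,9); WM=6; [3,6) fires=2
i=10 t=10 v=3: → [9,12); WM=6
i=11 t=14 v=1: → [12,15); WM=12; [6,9) fires=3 [9,12) fires=1
i=12 t=13 v=6: → [12,15); WM=12
i=13 t=8 v=4: DROP (t<12-2); WM=12
i=14 t=16 v=5: → [15,18); WM=12
i=15 t=16 v=7: → [15,18); WM=14
i=16 t=14 v=6: → [12,15); WM=14
i=17 t=19 v=1: → [18,21); WM=17; [12,15) fires=2
i=18 t=20 v=6: → [18,21); WM=17
i=19 t=21 v=8: → [21,24); WM=19; [15,18) fires=2
i=20 t=22 v=1: → [21,24); WM=19
i=21 t=22 v=7: → [21,24); WM=20

[0,3)=3 [3,6)=2 [6,9)=3 [9,12)=1 [12,15)=2 [15,18)=2 [18,21)=2 [21,24)=3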